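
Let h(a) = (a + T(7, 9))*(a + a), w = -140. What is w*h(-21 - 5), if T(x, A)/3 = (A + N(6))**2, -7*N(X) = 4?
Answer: 9535760/7 ≈ 1.3623e+6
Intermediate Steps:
N(X) = -4/7 (N(X) = -1/7*4 = -4/7)
T(x, A) = 3*(-4/7 + A)**2 (T(x, A) = 3*(A - 4/7)**2 = 3*(-4/7 + A)**2)
h(a) = 2*a*(10443/49 + a) (h(a) = (a + 3*(-4 + 7*9)**2/49)*(a + a) = (a + 3*(-4 + 63)**2/49)*(2*a) = (a + (3/49)*59**2)*(2*a) = (a + (3/49)*3481)*(2*a) = (a + 10443/49)*(2*a) = (10443/49 + a)*(2*a) = 2*a*(10443/49 + a))
w*h(-21 - 5) = -40*(-21 - 5)*(10443 + 49*(-21 - 5))/7 = -40*(-26)*(10443 + 49*(-26))/7 = -40*(-26)*(10443 - 1274)/7 = -40*(-26)*9169/7 = -140*(-476788/49) = 9535760/7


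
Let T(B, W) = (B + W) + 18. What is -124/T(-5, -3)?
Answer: -62/5 ≈ -12.400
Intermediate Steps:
T(B, W) = 18 + B + W
-124/T(-5, -3) = -124/(18 - 5 - 3) = -124/10 = -124*⅒ = -62/5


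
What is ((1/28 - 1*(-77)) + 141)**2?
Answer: 37271025/784 ≈ 47540.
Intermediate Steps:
((1/28 - 1*(-77)) + 141)**2 = ((1/28 + 77) + 141)**2 = (2157/28 + 141)**2 = (6105/28)**2 = 37271025/784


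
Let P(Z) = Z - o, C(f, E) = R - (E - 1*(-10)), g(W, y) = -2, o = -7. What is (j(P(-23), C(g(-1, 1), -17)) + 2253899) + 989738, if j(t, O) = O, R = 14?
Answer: 3243658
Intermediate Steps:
C(f, E) = 4 - E (C(f, E) = 14 - (E - 1*(-10)) = 14 - (E + 10) = 14 - (10 + E) = 14 + (-10 - E) = 4 - E)
P(Z) = 7 + Z (P(Z) = Z - 1*(-7) = Z + 7 = 7 + Z)
(j(P(-23), C(g(-1, 1), -17)) + 2253899) + 989738 = ((4 - 1*(-17)) + 2253899) + 989738 = ((4 + 17) + 2253899) + 989738 = (21 + 2253899) + 989738 = 2253920 + 989738 = 3243658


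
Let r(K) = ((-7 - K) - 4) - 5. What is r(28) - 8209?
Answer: -8253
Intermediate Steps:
r(K) = -16 - K (r(K) = (-11 - K) - 5 = -16 - K)
r(28) - 8209 = (-16 - 1*28) - 8209 = (-16 - 28) - 8209 = -44 - 8209 = -8253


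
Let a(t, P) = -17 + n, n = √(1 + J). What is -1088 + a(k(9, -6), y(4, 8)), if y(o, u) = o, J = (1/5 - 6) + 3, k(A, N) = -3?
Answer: -1105 + 3*I*√5/5 ≈ -1105.0 + 1.3416*I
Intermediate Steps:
J = -14/5 (J = (⅕ - 6) + 3 = -29/5 + 3 = -14/5 ≈ -2.8000)
n = 3*I*√5/5 (n = √(1 - 14/5) = √(-9/5) = 3*I*√5/5 ≈ 1.3416*I)
a(t, P) = -17 + 3*I*√5/5
-1088 + a(k(9, -6), y(4, 8)) = -1088 + (-17 + 3*I*√5/5) = -1105 + 3*I*√5/5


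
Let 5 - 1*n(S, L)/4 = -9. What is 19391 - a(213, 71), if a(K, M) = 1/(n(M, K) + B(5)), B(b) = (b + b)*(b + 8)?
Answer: 3606725/186 ≈ 19391.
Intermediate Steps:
n(S, L) = 56 (n(S, L) = 20 - 4*(-9) = 20 + 36 = 56)
B(b) = 2*b*(8 + b) (B(b) = (2*b)*(8 + b) = 2*b*(8 + b))
a(K, M) = 1/186 (a(K, M) = 1/(56 + 2*5*(8 + 5)) = 1/(56 + 2*5*13) = 1/(56 + 130) = 1/186)
19391 - a(213, 71) = 19391 - 1*1/186 = 19391 - 1/186 = 3606725/186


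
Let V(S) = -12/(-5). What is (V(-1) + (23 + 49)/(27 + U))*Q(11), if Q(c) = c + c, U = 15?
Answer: 3168/35 ≈ 90.514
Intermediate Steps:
V(S) = 12/5 (V(S) = -12*(-1/5) = 12/5)
Q(c) = 2*c
(V(-1) + (23 + 49)/(27 + U))*Q(11) = (12/5 + (23 + 49)/(27 + 15))*(2*11) = (12/5 + 72/42)*22 = (12/5 + 72*(1/42))*22 = (12/5 + 12/7)*22 = (144/35)*22 = 3168/35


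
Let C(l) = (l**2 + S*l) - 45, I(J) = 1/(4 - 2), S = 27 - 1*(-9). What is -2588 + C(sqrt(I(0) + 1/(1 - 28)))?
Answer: -142157/54 + 10*sqrt(6) ≈ -2608.0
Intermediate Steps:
S = 36 (S = 27 + 9 = 36)
I(J) = 1/2
C(l) = -45 + l**2 + 36*l (C(l) = (l**2 + 36*l) - 45 = -45 + l**2 + 36*l)
-2588 + C(sqrt(I(0) + 1/(1 - 28))) = -2588 + (-45 + (sqrt(1/2 + 1/(1 - 28)))**2 + 36*sqrt(1/2 + 1/(1 - 28))) = -2588 + (-45 + (sqrt(1/2 + 1/(-27)))**2 + 36*sqrt(1/2 + 1/(-27))) = -2588 + (-45 + (sqrt(1/2 - 1/27))**2 + 36*sqrt(1/2 - 1/27)) = -2588 + (-45 + (sqrt(25/54))**2 + 36*sqrt(25/54)) = -2588 + (-45 + (5*sqrt(6)/18)**2 + 36*(5*sqrt(6)/18)) = -2588 + (-45 + 25/54 + 10*sqrt(6)) = -2588 + (-2405/54 + 10*sqrt(6)) = -142157/54 + 10*sqrt(6)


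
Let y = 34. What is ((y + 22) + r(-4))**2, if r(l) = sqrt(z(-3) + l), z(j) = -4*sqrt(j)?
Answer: 4*(28 + sqrt(-1 - I*sqrt(3)))**2 ≈ 3290.4 - 281.27*I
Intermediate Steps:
r(l) = sqrt(l - 4*I*sqrt(3)) (r(l) = sqrt(-4*I*sqrt(3) + l) = sqrt(l - 4*I*sqrt(3)))
((y + 22) + r(-4))**2 = ((34 + 22) + sqrt(-4 - 4*I*sqrt(3)))**2 = (56 + sqrt(-4 - 4*I*sqrt(3)))**2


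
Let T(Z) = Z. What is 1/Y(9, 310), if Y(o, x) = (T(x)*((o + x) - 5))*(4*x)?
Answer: 1/120701600 ≈ 8.2849e-9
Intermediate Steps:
Y(o, x) = 4*x²*(-5 + o + x) (Y(o, x) = (x*((o + x) - 5))*(4*x) = (x*(-5 + o + x))*(4*x) = 4*x²*(-5 + o + x))
1/Y(9, 310) = 1/(4*310²*(-5 + 9 + 310)) = 1/(4*96100*314) = 1/120701600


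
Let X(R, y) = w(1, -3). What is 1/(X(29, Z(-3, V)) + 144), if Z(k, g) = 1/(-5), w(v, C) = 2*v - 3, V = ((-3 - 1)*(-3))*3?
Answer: 1/143 ≈ 0.0069930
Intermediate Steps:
V = 36 (V = -4*(-3)*3 = 12*3 = 36)
w(v, C) = -3 + 2*v
Z(k, g) = -⅕
X(R, y) = -1 (X(R, y) = -3 + 2*1 = -3 + 2 = -1)
1/(X(29, Z(-3, V)) + 144) = 1/(-1 + 144) = 1/143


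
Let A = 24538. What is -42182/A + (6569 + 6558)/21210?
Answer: -286284947/260225490 ≈ -1.1001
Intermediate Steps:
-42182/A + (6569 + 6558)/21210 = -42182/24538 + (6569 + 6558)/21210 = -42182*1/24538 + 13127*(1/21210) = -21091/12269 + 13127/21210 = -286284947/260225490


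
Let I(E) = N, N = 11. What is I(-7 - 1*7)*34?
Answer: 374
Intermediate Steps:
I(E) = 11
I(-7 - 1*7)*34 = 11*34 = 374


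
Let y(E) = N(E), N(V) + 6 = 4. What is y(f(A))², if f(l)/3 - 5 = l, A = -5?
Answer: 4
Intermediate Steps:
f(l) = 15 + 3*l
N(V) = -2 (N(V) = -6 + 4 = -2)
y(E) = -2
y(f(A))² = (-2)² = 4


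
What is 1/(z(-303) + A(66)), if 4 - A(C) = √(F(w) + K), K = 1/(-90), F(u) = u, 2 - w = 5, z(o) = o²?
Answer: 8263170/758666427481 + 3*I*√2710/758666427481 ≈ 1.0892e-5 + 2.0585e-10*I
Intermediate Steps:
w = -3 (w = 2 - 1*5 = 2 - 5 = -3)
K = -1/90 ≈ -0.011111
A(C) = 4 - I*√2710/30 (A(C) = 4 - √(-3 - 1/90) = 4 - √(-271/90) = 4 - I*√2710/30)
1/(z(-303) + A(66)) = 1/((-303)² + (4 - I*√2710/30)) = 1/(91809 + (4 - I*√2710/30)) = 1/(91813 - I*√2710/30)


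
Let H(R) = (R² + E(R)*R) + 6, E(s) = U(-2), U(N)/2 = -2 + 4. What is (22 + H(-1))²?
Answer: 625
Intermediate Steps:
U(N) = 4 (U(N) = 2*(-2 + 4) = 2*2 = 4)
E(s) = 4
H(R) = 6 + R² + 4*R (H(R) = (R² + 4*R) + 6 = 6 + R² + 4*R)
(22 + H(-1))² = (22 + (6 + (-1)² + 4*(-1)))² = (22 + (6 + 1 - 4))² = (22 + 3)² = 25² = 625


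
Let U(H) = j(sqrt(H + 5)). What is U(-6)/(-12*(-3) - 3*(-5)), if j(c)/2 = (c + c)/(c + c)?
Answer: 2/51 ≈ 0.039216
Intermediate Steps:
j(c) = 2 (j(c) = 2*((c + c)/(c + c)) = 2*((2*c)/((2*c))) = 2*((2*c)*(1/(2*c))) = 2*1 = 2)
U(H) = 2
U(-6)/(-12*(-3) - 3*(-5)) = 2/(-12*(-3) - 3*(-5)) = 2/(36 + 15) = 2/51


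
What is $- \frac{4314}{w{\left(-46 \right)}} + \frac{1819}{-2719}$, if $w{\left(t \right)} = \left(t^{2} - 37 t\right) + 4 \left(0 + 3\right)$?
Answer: $- \frac{9348268}{5206885} \approx -1.7954$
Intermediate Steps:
$w{\left(t \right)} = 12 + t^{2} - 37 t$ ($w{\left(t \right)} = \left(t^{2} - 37 t\right) + 4 \cdot 3 = \left(t^{2} - 37 t\right) + 12 = 12 + t^{2} - 37 t$)
$- \frac{4314}{w{\left(-46 \right)}} + \frac{1819}{-2719} = - \frac{4314}{12 + \left(-46\right)^{2} - -1702} + \frac{1819}{-2719} = - \frac{4314}{12 + 2116 + 1702} + 1819 \left(- \frac{1}{2719}\right) = - \frac{4314}{3830} - \frac{1819}{2719} = \left(-4314\right) \frac{1}{3830} - \frac{1819}{2719} = - \frac{2157}{1915} - \frac{1819}{2719} = - \frac{9348268}{5206885}$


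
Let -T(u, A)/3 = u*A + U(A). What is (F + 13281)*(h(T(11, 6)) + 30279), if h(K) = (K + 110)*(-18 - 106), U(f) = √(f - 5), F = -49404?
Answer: -1501380249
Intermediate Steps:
U(f) = √(-5 + f)
T(u, A) = -3*√(-5 + A) - 3*A*u (T(u, A) = -3*(u*A + √(-5 + A)) = -3*(A*u + √(-5 + A)) = -3*(√(-5 + A) + A*u) = -3*√(-5 + A) - 3*A*u)
h(K) = -13640 - 124*K (h(K) = (110 + K)*(-124) = -13640 - 124*K)
(F + 13281)*(h(T(11, 6)) + 30279) = (-49404 + 13281)*((-13640 - 124*(-3*√(-5 + 6) - 3*6*11)) + 30279) = -36123*((-13640 - 124*(-3*√1 - 198)) + 30279) = -36123*((-13640 - 124*(-3*1 - 198)) + 30279) = -36123*((-13640 - 124*(-3 - 198)) + 30279) = -36123*((-13640 - 124*(-201)) + 30279) = -36123*((-13640 + 24924) + 30279) = -36123*(11284 + 30279) = -36123*41563 = -1501380249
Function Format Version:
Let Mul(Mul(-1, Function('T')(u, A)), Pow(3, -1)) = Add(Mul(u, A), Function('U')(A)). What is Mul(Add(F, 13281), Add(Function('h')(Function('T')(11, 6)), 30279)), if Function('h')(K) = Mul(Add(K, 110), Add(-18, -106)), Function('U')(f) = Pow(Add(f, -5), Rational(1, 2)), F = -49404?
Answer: -1501380249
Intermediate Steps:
Function('U')(f) = Pow(Add(-5, f), Rational(1, 2))
Function('T')(u, A) = Add(Mul(-3, Pow(Add(-5, A), Rational(1, 2))), Mul(-3, A, u)) (Function('T')(u, A) = Mul(-3, Add(Mul(u, A), Pow(Add(-5, A), Rational(1, 2)))) = Mul(-3, Add(Mul(A, u), Pow(Add(-5, A), Rational(1, 2)))) = Mul(-3, Add(Pow(Add(-5, A), Rational(1, 2)), Mul(A, u))) = Add(Mul(-3, Pow(Add(-5, A), Rational(1, 2))), Mul(-3, A, u)))
Function('h')(K) = Add(-13640, Mul(-124, K)) (Function('h')(K) = Mul(Add(110, K), -124) = Add(-13640, Mul(-124, K)))
Mul(Add(F, 13281), Add(Function('h')(Function('T')(11, 6)), 30279)) = Mul(Add(-49404, 13281), Add(Add(-13640, Mul(-124, Add(Mul(-3, Pow(Add(-5, 6), Rational(1, 2))), Mul(-3, 6, 11)))), 30279)) = Mul(-36123, Add(Add(-13640, Mul(-124, Add(Mul(-3, Pow(1, Rational(1, 2))), -198))), 30279)) = Mul(-36123, Add(Add(-13640, Mul(-124, Add(Mul(-3, 1), -198))), 30279)) = Mul(-36123, Add(Add(-13640, Mul(-124, Add(-3, -198))), 30279)) = Mul(-36123, Add(Add(-13640, Mul(-124, -201)), 30279)) = Mul(-36123, Add(Add(-13640, 24924), 30279)) = Mul(-36123, Add(11284, 30279)) = Mul(-36123, 41563) = -1501380249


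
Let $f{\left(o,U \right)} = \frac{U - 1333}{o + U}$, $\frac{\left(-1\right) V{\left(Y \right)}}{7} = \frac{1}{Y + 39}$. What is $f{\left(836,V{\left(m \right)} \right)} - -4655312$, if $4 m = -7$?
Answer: $\frac{193251245529}{41512} \approx 4.6553 \cdot 10^{6}$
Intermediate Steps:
$m = - \frac{7}{4}$ ($m = \frac{1}{4} \left(-7\right) = - \frac{7}{4} \approx -1.75$)
$V{\left(Y \right)} = - \frac{7}{39 + Y}$ ($V{\left(Y \right)} = - \frac{7}{Y + 39} = - \frac{7}{39 + Y}$)
$f{\left(o,U \right)} = \frac{-1333 + U}{U + o}$
$f{\left(836,V{\left(m \right)} \right)} - -4655312 = \frac{-1333 - \frac{7}{39 - \frac{7}{4}}}{- \frac{7}{39 - \frac{7}{4}} + 836} - -4655312 = \frac{-1333 - \frac{7}{\frac{149}{4}}}{- \frac{7}{\frac{149}{4}} + 836} + 4655312 = \frac{-1333 - \frac{28}{149}}{\left(-7\right) \frac{4}{149} + 836} + 4655312 = \frac{-1333 - \frac{28}{149}}{- \frac{28}{149} + 836} + 4655312 = \frac{1}{\frac{124536}{149}} \left(- \frac{198645}{149}\right) + 4655312 = \frac{149}{124536} \left(- \frac{198645}{149}\right) + 4655312 = - \frac{66215}{41512} + 4655312 = \frac{193251245529}{41512}$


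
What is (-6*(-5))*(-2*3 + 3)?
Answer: -90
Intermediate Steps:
(-6*(-5))*(-2*3 + 3) = 30*(-6 + 3) = 30*(-3) = -90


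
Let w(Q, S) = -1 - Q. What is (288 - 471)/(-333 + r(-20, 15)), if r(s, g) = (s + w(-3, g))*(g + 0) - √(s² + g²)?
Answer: 183/628 ≈ 0.29140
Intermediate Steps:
r(s, g) = -√(g² + s²) + g*(2 + s) (r(s, g) = (s + (-1 - 1*(-3)))*(g + 0) - √(s² + g²) = (s + (-1 + 3))*g - √(g² + s²) = (s + 2)*g - √(g² + s²) = (2 + s)*g - √(g² + s²) = g*(2 + s) - √(g² + s²) = -√(g² + s²) + g*(2 + s))
(288 - 471)/(-333 + r(-20, 15)) = (288 - 471)/(-333 + (-√(15² + (-20)²) + 2*15 + 15*(-20))) = -183/(-333 + (-√(225 + 400) + 30 - 300)) = -183/(-333 + (-√625 + 30 - 300)) = -183/(-333 + (-1*25 + 30 - 300)) = -183/(-333 + (-25 + 30 - 300)) = -183/(-333 - 295) = -183/(-628) = -183*(-1/628) = 183/628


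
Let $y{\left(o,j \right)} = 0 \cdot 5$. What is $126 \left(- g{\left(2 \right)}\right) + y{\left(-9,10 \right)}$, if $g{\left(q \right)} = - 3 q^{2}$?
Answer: $1512$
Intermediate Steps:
$y{\left(o,j \right)} = 0$
$126 \left(- g{\left(2 \right)}\right) + y{\left(-9,10 \right)} = 126 \left(- \left(-3\right) 2^{2}\right) + 0 = 126 \left(- \left(-3\right) 4\right) + 0 = 126 \left(\left(-1\right) \left(-12\right)\right) + 0 = 126 \cdot 12 + 0 = 1512 + 0 = 1512$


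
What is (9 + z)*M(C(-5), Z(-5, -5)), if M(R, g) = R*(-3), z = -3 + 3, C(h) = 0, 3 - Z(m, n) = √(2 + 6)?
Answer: 0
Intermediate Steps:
Z(m, n) = 3 - 2*√2 (Z(m, n) = 3 - √(2 + 6) = 3 - √8 = 3 - 2*√2)
z = 0
M(R, g) = -3*R
(9 + z)*M(C(-5), Z(-5, -5)) = (9 + 0)*(-3*0) = 9*0 = 0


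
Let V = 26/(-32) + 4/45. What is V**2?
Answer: 271441/518400 ≈ 0.52361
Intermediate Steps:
V = -521/720 (V = 26*(-1/32) + 4*(1/45) = -13/16 + 4/45 = -521/720 ≈ -0.72361)
V**2 = (-521/720)**2 = 271441/518400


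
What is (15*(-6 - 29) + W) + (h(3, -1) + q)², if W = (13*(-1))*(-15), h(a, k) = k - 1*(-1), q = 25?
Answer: 295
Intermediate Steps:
h(a, k) = 1 + k (h(a, k) = k + 1 = 1 + k)
W = 195 (W = -13*(-15) = 195)
(15*(-6 - 29) + W) + (h(3, -1) + q)² = (15*(-6 - 29) + 195) + ((1 - 1) + 25)² = (15*(-35) + 195) + (0 + 25)² = (-525 + 195) + 25² = -330 + 625 = 295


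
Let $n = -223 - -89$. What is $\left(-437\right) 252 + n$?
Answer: $-110258$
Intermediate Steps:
$n = -134$ ($n = -223 + 89 = -134$)
$\left(-437\right) 252 + n = \left(-437\right) 252 - 134 = -110124 - 134 = -110258$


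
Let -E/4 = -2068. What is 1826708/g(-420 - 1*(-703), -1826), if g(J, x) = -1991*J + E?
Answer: -1826708/555181 ≈ -3.2903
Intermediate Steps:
E = 8272 (E = -4*(-2068) = 8272)
g(J, x) = 8272 - 1991*J (g(J, x) = -1991*J + 8272 = 8272 - 1991*J)
1826708/g(-420 - 1*(-703), -1826) = 1826708/(8272 - 1991*(-420 - 1*(-703))) = 1826708/(8272 - 1991*(-420 + 703)) = 1826708/(8272 - 1991*283) = 1826708/(8272 - 563453) = 1826708/(-555181) = 1826708*(-1/555181) = -1826708/555181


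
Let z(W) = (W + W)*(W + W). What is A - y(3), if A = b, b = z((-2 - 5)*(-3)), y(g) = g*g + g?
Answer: 1752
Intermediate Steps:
z(W) = 4*W² (z(W) = (2*W)*(2*W) = 4*W²)
y(g) = g + g² (y(g) = g² + g = g + g²)
b = 1764 (b = 4*((-2 - 5)*(-3))² = 4*(-7*(-3))² = 4*21² = 4*441 = 1764)
A = 1764
A - y(3) = 1764 - 3*(1 + 3) = 1764 - 3*4 = 1764 - 1*12 = 1764 - 12 = 1752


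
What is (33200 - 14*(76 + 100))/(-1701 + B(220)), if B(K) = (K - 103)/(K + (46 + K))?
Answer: -1659744/91841 ≈ -18.072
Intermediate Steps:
B(K) = (-103 + K)/(46 + 2*K)
(33200 - 14*(76 + 100))/(-1701 + B(220)) = (33200 - 14*(76 + 100))/(-1701 + (-103 + 220)/(2*(23 + 220))) = (33200 - 14*176)/(-1701 + (½)*117/243) = (33200 - 2464)/(-1701 + (½)*(1/243)*117) = 30736/(-1701 + 13/54) = 30736/(-91841/54) = 30736*(-54/91841) = -1659744/91841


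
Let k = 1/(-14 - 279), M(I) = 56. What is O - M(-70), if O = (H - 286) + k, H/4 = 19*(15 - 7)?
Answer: 77937/293 ≈ 266.00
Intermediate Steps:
H = 608 (H = 4*(19*(15 - 7)) = 4*(19*8) = 4*152 = 608)
k = -1/293 (k = 1/(-293) = -1/293 ≈ -0.0034130)
O = 94345/293 (O = (608 - 286) - 1/293 = 322 - 1/293 = 94345/293 ≈ 322.00)
O - M(-70) = 94345/293 - 1*56 = 94345/293 - 56 = 77937/293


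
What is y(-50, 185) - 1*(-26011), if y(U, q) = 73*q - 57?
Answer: 39459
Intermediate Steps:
y(U, q) = -57 + 73*q
y(-50, 185) - 1*(-26011) = (-57 + 73*185) - 1*(-26011) = (-57 + 13505) + 26011 = 13448 + 26011 = 39459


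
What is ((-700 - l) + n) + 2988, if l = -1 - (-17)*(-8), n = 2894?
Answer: 5319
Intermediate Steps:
l = -137 (l = -1 - 17*8 = -1 - 136 = -137)
((-700 - l) + n) + 2988 = ((-700 - 1*(-137)) + 2894) + 2988 = ((-700 + 137) + 2894) + 2988 = (-563 + 2894) + 2988 = 2331 + 2988 = 5319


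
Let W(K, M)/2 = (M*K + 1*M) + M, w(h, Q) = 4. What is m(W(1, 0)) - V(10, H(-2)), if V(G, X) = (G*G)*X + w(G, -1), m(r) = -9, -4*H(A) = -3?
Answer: -88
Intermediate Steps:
H(A) = 3/4 (H(A) = -1/4*(-3) = 3/4)
W(K, M) = 4*M + 2*K*M (W(K, M) = 2*((M*K + 1*M) + M) = 2*((K*M + M) + M) = 2*((M + K*M) + M) = 2*(2*M + K*M) = 4*M + 2*K*M)
V(G, X) = 4 + X*G**2 (V(G, X) = (G*G)*X + 4 = G**2*X + 4 = X*G**2 + 4 = 4 + X*G**2)
m(W(1, 0)) - V(10, H(-2)) = -9 - (4 + (3/4)*10**2) = -9 - (4 + (3/4)*100) = -9 - (4 + 75) = -9 - 1*79 = -9 - 79 = -88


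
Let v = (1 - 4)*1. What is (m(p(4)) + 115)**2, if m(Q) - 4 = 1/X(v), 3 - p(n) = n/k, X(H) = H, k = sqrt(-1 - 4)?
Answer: 126736/9 ≈ 14082.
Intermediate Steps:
k = I*sqrt(5) (k = sqrt(-5) = I*sqrt(5) ≈ 2.2361*I)
v = -3 (v = -3*1 = -3)
p(n) = 3 + I*n*sqrt(5)/5 (p(n) = 3 - n/(I*sqrt(5)) = 3 - n*(-I*sqrt(5)/5) = 3 - (-1)*I*n*sqrt(5)/5 = 3 + I*n*sqrt(5)/5)
m(Q) = 11/3 (m(Q) = 4 + 1/(-3) = 4 - 1/3 = 11/3)
(m(p(4)) + 115)**2 = (11/3 + 115)**2 = (356/3)**2 = 126736/9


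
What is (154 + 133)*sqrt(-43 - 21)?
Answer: 2296*I ≈ 2296.0*I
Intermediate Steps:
(154 + 133)*sqrt(-43 - 21) = 287*sqrt(-64) = 287*(8*I) = 2296*I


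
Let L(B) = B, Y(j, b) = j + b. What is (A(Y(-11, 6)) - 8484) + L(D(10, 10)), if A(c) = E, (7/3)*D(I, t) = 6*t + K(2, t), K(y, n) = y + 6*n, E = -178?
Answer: -60268/7 ≈ -8609.7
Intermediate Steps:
Y(j, b) = b + j
D(I, t) = 6/7 + 36*t/7 (D(I, t) = 3*(6*t + (2 + 6*t))/7 = 3*(2 + 12*t)/7 = 6/7 + 36*t/7)
A(c) = -178
(A(Y(-11, 6)) - 8484) + L(D(10, 10)) = (-178 - 8484) + (6/7 + (36/7)*10) = -8662 + (6/7 + 360/7) = -8662 + 366/7 = -60268/7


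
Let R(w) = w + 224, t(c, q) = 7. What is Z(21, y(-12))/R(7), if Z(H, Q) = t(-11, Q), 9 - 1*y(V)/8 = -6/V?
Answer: 1/33 ≈ 0.030303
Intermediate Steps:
y(V) = 72 + 48/V (y(V) = 72 - (-48)/V = 72 + 48/V)
Z(H, Q) = 7
R(w) = 224 + w
Z(21, y(-12))/R(7) = 7/(224 + 7) = 7/231 = 7*(1/231) = 1/33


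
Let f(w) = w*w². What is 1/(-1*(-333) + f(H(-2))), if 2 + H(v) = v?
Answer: 1/269 ≈ 0.0037175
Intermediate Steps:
H(v) = -2 + v
f(w) = w³
1/(-1*(-333) + f(H(-2))) = 1/(-1*(-333) + (-2 - 2)³) = 1/(333 + (-4)³) = 1/(333 - 64) = 1/269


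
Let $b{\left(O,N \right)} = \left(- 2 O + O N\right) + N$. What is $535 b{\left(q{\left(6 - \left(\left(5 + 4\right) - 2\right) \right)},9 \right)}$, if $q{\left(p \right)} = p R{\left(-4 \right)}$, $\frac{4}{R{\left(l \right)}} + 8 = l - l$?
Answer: $\frac{13375}{2} \approx 6687.5$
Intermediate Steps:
$R{\left(l \right)} = - \frac{1}{2}$ ($R{\left(l \right)} = \frac{4}{-8 + \left(l - l\right)} = \frac{4}{-8 + 0} = \frac{4}{-8} = 4 \left(- \frac{1}{8}\right) = - \frac{1}{2}$)
$q{\left(p \right)} = - \frac{p}{2}$ ($q{\left(p \right)} = p \left(- \frac{1}{2}\right) = - \frac{p}{2}$)
$b{\left(O,N \right)} = N - 2 O + N O$ ($b{\left(O,N \right)} = \left(- 2 O + N O\right) + N = N - 2 O + N O$)
$535 b{\left(q{\left(6 - \left(\left(5 + 4\right) - 2\right) \right)},9 \right)} = 535 \left(9 - 2 \left(- \frac{6 - \left(\left(5 + 4\right) - 2\right)}{2}\right) + 9 \left(- \frac{6 - \left(\left(5 + 4\right) - 2\right)}{2}\right)\right) = 535 \left(9 - 2 \left(- \frac{6 - \left(9 - 2\right)}{2}\right) + 9 \left(- \frac{6 - \left(9 - 2\right)}{2}\right)\right) = 535 \left(9 - 2 \left(- \frac{6 - 7}{2}\right) + 9 \left(- \frac{6 - 7}{2}\right)\right) = 535 \left(9 - 2 \left(\left(- \frac{1}{2}\right) \left(-1\right)\right) + 9 \left(\left(- \frac{1}{2}\right) \left(-1\right)\right)\right) = 535 \left(9 - 1 + 9 \cdot \frac{1}{2}\right) = 535 \left(9 - 1 + \frac{9}{2}\right) = 535 \cdot \frac{25}{2} = \frac{13375}{2}$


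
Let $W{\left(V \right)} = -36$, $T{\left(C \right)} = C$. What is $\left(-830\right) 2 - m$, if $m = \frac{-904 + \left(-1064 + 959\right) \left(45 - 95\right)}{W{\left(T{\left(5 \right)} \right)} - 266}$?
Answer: $- \frac{248487}{151} \approx -1645.6$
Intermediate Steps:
$m = - \frac{2173}{151}$ ($m = \frac{-904 + \left(-1064 + 959\right) \left(45 - 95\right)}{-36 - 266} = \frac{-904 - -5250}{-302} = \left(-904 + 5250\right) \left(- \frac{1}{302}\right) = 4346 \left(- \frac{1}{302}\right) = - \frac{2173}{151} \approx -14.391$)
$\left(-830\right) 2 - m = \left(-830\right) 2 - - \frac{2173}{151} = -1660 + \frac{2173}{151} = - \frac{248487}{151}$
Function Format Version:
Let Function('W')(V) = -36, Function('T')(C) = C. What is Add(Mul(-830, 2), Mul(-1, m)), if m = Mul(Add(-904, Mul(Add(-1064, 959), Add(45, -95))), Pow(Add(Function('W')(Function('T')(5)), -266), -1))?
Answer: Rational(-248487, 151) ≈ -1645.6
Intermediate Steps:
m = Rational(-2173, 151) (m = Mul(Add(-904, Mul(Add(-1064, 959), Add(45, -95))), Pow(Add(-36, -266), -1)) = Mul(Add(-904, Mul(-105, -50)), Pow(-302, -1)) = Mul(Add(-904, 5250), Rational(-1, 302)) = Mul(4346, Rational(-1, 302)) = Rational(-2173, 151) ≈ -14.391)
Add(Mul(-830, 2), Mul(-1, m)) = Add(Mul(-830, 2), Mul(-1, Rational(-2173, 151))) = Add(-1660, Rational(2173, 151)) = Rational(-248487, 151)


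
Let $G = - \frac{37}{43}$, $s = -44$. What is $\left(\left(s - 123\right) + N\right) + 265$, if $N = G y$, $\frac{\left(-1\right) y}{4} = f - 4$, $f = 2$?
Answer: $\frac{3918}{43} \approx 91.116$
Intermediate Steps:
$y = 8$ ($y = - 4 \left(2 - 4\right) = \left(-4\right) \left(-2\right) = 8$)
$G = - \frac{37}{43}$ ($G = \left(-37\right) \frac{1}{43} = - \frac{37}{43} \approx -0.86047$)
$N = - \frac{296}{43}$ ($N = \left(- \frac{37}{43}\right) 8 = - \frac{296}{43} \approx -6.8837$)
$\left(\left(s - 123\right) + N\right) + 265 = \left(\left(-44 - 123\right) - \frac{296}{43}\right) + 265 = \left(-167 - \frac{296}{43}\right) + 265 = - \frac{7477}{43} + 265 = \frac{3918}{43}$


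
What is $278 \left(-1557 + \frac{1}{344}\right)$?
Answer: $- \frac{74449373}{172} \approx -4.3285 \cdot 10^{5}$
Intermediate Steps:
$278 \left(-1557 + \frac{1}{344}\right) = 278 \left(- \frac{535607}{344}\right) = - \frac{74449373}{172}$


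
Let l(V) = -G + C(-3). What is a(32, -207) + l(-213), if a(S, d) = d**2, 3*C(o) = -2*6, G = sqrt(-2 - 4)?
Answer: 42845 - I*sqrt(6) ≈ 42845.0 - 2.4495*I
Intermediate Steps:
G = I*sqrt(6) (G = sqrt(-6) = I*sqrt(6) ≈ 2.4495*I)
C(o) = -4 (C(o) = (-2*6)/3 = (1/3)*(-12) = -4)
l(V) = -4 - I*sqrt(6) (l(V) = -I*sqrt(6) - 4 = -4 - I*sqrt(6))
a(32, -207) + l(-213) = (-207)**2 + (-4 - I*sqrt(6)) = 42849 + (-4 - I*sqrt(6)) = 42845 - I*sqrt(6)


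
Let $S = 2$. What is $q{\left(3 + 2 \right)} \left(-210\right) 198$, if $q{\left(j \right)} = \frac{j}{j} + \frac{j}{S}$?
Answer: $-145530$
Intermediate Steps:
$q{\left(j \right)} = 1 + \frac{j}{2}$ ($q{\left(j \right)} = \frac{j}{j} + \frac{j}{2} = 1 + j \frac{1}{2} = 1 + \frac{j}{2}$)
$q{\left(3 + 2 \right)} \left(-210\right) 198 = \left(1 + \frac{3 + 2}{2}\right) \left(-210\right) 198 = \left(1 + \frac{1}{2} \cdot 5\right) \left(-210\right) 198 = \left(1 + \frac{5}{2}\right) \left(-210\right) 198 = \frac{7}{2} \left(-210\right) 198 = \left(-735\right) 198 = -145530$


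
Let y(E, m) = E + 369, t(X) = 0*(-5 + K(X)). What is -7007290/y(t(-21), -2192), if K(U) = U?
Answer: -7007290/369 ≈ -18990.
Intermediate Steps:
t(X) = 0 (t(X) = 0*(-5 + X) = 0)
y(E, m) = 369 + E
-7007290/y(t(-21), -2192) = -7007290/(369 + 0) = -7007290/369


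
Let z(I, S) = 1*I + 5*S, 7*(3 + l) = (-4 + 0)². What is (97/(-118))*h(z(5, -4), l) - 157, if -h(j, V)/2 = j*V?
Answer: -57566/413 ≈ -139.39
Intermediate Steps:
l = -5/7 (l = -3 + (-4 + 0)²/7 = -3 + (⅐)*(-4)² = -3 + (⅐)*16 = -3 + 16/7 = -5/7 ≈ -0.71429)
z(I, S) = I + 5*S
h(j, V) = -2*V*j (h(j, V) = -2*j*V = -2*V*j)
(97/(-118))*h(z(5, -4), l) - 157 = (97/(-118))*(-2*(-5/7)*(5 + 5*(-4))) - 157 = (97*(-1/118))*(-2*(-5/7)*(5 - 20)) - 157 = -(-97)*(-5)*(-15)/(59*7) - 157 = -97/118*(-150/7) - 157 = 7275/413 - 157 = -57566/413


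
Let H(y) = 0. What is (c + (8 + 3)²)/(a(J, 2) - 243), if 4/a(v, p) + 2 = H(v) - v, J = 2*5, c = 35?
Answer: -234/365 ≈ -0.64110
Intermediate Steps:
J = 10
a(v, p) = 4/(-2 - v) (a(v, p) = 4/(-2 + (0 - v)) = 4/(-2 - v))
(c + (8 + 3)²)/(a(J, 2) - 243) = (35 + (8 + 3)²)/(-4/(2 + 10) - 243) = (35 + 11²)/(-4/12 - 243) = (35 + 121)/(-4*1/12 - 243) = 156/(-⅓ - 243) = 156/(-730/3) = 156*(-3/730) = -234/365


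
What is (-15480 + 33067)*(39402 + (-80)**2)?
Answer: 805519774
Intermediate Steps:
(-15480 + 33067)*(39402 + (-80)**2) = 17587*(39402 + 6400) = 17587*45802 = 805519774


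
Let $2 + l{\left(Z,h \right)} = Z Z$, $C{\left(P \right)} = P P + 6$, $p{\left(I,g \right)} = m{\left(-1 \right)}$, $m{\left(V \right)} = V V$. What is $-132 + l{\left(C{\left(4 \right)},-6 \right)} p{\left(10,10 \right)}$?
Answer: $350$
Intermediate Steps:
$m{\left(V \right)} = V^{2}$
$p{\left(I,g \right)} = 1$ ($p{\left(I,g \right)} = \left(-1\right)^{2} = 1$)
$C{\left(P \right)} = 6 + P^{2}$ ($C{\left(P \right)} = P^{2} + 6 = 6 + P^{2}$)
$l{\left(Z,h \right)} = -2 + Z^{2}$ ($l{\left(Z,h \right)} = -2 + Z Z = -2 + Z^{2}$)
$-132 + l{\left(C{\left(4 \right)},-6 \right)} p{\left(10,10 \right)} = -132 + \left(-2 + \left(6 + 4^{2}\right)^{2}\right) 1 = -132 + \left(-2 + \left(6 + 16\right)^{2}\right) 1 = -132 + \left(-2 + 22^{2}\right) 1 = -132 + \left(-2 + 484\right) 1 = -132 + 482 \cdot 1 = -132 + 482 = 350$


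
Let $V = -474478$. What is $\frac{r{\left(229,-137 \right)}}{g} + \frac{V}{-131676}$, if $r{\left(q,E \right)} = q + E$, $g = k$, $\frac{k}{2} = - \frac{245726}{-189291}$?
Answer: $\frac{315786334991}{8089054194} \approx 39.039$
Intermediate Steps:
$k = \frac{491452}{189291}$ ($k = 2 \left(- \frac{245726}{-189291}\right) = 2 \left(\left(-245726\right) \left(- \frac{1}{189291}\right)\right) = 2 \cdot \frac{245726}{189291} = \frac{491452}{189291} \approx 2.5963$)
$g = \frac{491452}{189291} \approx 2.5963$
$r{\left(q,E \right)} = E + q$
$\frac{r{\left(229,-137 \right)}}{g} + \frac{V}{-131676} = \frac{-137 + 229}{\frac{491452}{189291}} - \frac{474478}{-131676} = 92 \cdot \frac{189291}{491452} - - \frac{237239}{65838} = \frac{4353693}{122863} + \frac{237239}{65838} = \frac{315786334991}{8089054194}$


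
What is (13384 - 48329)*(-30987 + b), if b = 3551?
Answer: 958751020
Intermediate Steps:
(13384 - 48329)*(-30987 + b) = (13384 - 48329)*(-30987 + 3551) = -34945*(-27436) = 958751020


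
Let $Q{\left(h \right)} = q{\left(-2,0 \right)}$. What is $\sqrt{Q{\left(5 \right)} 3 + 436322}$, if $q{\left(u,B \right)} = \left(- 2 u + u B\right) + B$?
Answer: $\sqrt{436334} \approx 660.56$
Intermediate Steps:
$q{\left(u,B \right)} = B - 2 u + B u$ ($q{\left(u,B \right)} = \left(- 2 u + B u\right) + B = B - 2 u + B u$)
$Q{\left(h \right)} = 4$ ($Q{\left(h \right)} = 0 - -4 + 0 \left(-2\right) = 0 + 4 + 0 = 4$)
$\sqrt{Q{\left(5 \right)} 3 + 436322} = \sqrt{4 \cdot 3 + 436322} = \sqrt{12 + 436322} = \sqrt{436334}$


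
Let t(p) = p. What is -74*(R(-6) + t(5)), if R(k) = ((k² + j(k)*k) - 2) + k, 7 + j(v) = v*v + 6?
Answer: 13098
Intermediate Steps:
j(v) = -1 + v² (j(v) = -7 + (v*v + 6) = -7 + (v² + 6) = -7 + (6 + v²) = -1 + v²)
R(k) = -2 + k + k² + k*(-1 + k²) (R(k) = ((k² + (-1 + k²)*k) - 2) + k = ((k² + k*(-1 + k²)) - 2) + k = (-2 + k² + k*(-1 + k²)) + k = -2 + k + k² + k*(-1 + k²))
-74*(R(-6) + t(5)) = -74*((-2 + (-6)² + (-6)³) + 5) = -74*((-2 + 36 - 216) + 5) = -74*(-182 + 5) = -74*(-177) = 13098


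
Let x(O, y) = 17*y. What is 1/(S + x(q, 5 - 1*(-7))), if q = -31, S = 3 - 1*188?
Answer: 1/19 ≈ 0.052632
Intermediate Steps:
S = -185 (S = 3 - 188 = -185)
1/(S + x(q, 5 - 1*(-7))) = 1/(-185 + 17*(5 - 1*(-7))) = 1/(-185 + 17*(5 + 7)) = 1/(-185 + 17*12) = 1/(-185 + 204) = 1/19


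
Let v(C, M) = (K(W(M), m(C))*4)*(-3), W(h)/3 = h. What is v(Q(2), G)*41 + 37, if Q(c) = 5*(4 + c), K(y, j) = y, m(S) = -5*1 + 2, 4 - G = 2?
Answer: -2915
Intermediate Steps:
G = 2 (G = 4 - 1*2 = 4 - 2 = 2)
W(h) = 3*h
m(S) = -3 (m(S) = -5 + 2 = -3)
Q(c) = 20 + 5*c
v(C, M) = -36*M (v(C, M) = ((3*M)*4)*(-3) = (12*M)*(-3) = -36*M)
v(Q(2), G)*41 + 37 = -36*2*41 + 37 = -72*41 + 37 = -2952 + 37 = -2915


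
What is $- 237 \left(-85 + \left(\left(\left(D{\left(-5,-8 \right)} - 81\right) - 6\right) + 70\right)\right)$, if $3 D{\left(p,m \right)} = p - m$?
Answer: $23937$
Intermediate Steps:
$D{\left(p,m \right)} = - \frac{m}{3} + \frac{p}{3}$ ($D{\left(p,m \right)} = \frac{p - m}{3} = - \frac{m}{3} + \frac{p}{3}$)
$- 237 \left(-85 + \left(\left(\left(D{\left(-5,-8 \right)} - 81\right) - 6\right) + 70\right)\right) = - 237 \left(-85 + \left(\left(\left(\left(\left(- \frac{1}{3}\right) \left(-8\right) + \frac{1}{3} \left(-5\right)\right) - 81\right) - 6\right) + 70\right)\right) = - 237 \left(-85 + \left(\left(\left(\left(\frac{8}{3} - \frac{5}{3}\right) - 81\right) - 6\right) + 70\right)\right) = - 237 \left(-85 + \left(\left(\left(1 - 81\right) - 6\right) + 70\right)\right) = - 237 \left(-85 + \left(\left(-80 - 6\right) + 70\right)\right) = - 237 \left(-85 + \left(-86 + 70\right)\right) = - 237 \left(-85 - 16\right) = \left(-237\right) \left(-101\right) = 23937$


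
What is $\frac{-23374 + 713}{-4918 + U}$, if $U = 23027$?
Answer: $- \frac{22661}{18109} \approx -1.2514$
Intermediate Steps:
$\frac{-23374 + 713}{-4918 + U} = \frac{-23374 + 713}{-4918 + 23027} = - \frac{22661}{18109}$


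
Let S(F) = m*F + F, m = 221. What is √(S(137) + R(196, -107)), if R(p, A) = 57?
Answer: √30471 ≈ 174.56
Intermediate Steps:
S(F) = 222*F (S(F) = 221*F + F = 222*F)
√(S(137) + R(196, -107)) = √(222*137 + 57) = √(30414 + 57) = √30471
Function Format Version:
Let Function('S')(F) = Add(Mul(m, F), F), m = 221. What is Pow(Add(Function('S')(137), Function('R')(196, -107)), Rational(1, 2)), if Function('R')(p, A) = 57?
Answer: Pow(30471, Rational(1, 2)) ≈ 174.56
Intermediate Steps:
Function('S')(F) = Mul(222, F) (Function('S')(F) = Add(Mul(221, F), F) = Mul(222, F))
Pow(Add(Function('S')(137), Function('R')(196, -107)), Rational(1, 2)) = Pow(Add(Mul(222, 137), 57), Rational(1, 2)) = Pow(Add(30414, 57), Rational(1, 2)) = Pow(30471, Rational(1, 2))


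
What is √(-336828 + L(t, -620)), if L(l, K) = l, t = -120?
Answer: 2*I*√84237 ≈ 580.47*I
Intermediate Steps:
√(-336828 + L(t, -620)) = √(-336828 - 120) = √(-336948) = 2*I*√84237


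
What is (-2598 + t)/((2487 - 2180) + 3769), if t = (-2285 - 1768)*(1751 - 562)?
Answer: -4821615/4076 ≈ -1182.9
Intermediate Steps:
t = -4819017 (t = -4053*1189 = -4819017)
(-2598 + t)/((2487 - 2180) + 3769) = (-2598 - 4819017)/((2487 - 2180) + 3769) = -4821615/(307 + 3769) = -4821615/4076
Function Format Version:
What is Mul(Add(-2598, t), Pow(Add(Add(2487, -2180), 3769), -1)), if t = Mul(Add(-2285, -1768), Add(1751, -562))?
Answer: Rational(-4821615, 4076) ≈ -1182.9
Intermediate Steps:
t = -4819017 (t = Mul(-4053, 1189) = -4819017)
Mul(Add(-2598, t), Pow(Add(Add(2487, -2180), 3769), -1)) = Mul(Add(-2598, -4819017), Pow(Add(Add(2487, -2180), 3769), -1)) = Mul(-4821615, Pow(Add(307, 3769), -1)) = Mul(-4821615, Pow(4076, -1)) = Mul(-4821615, Rational(1, 4076)) = Rational(-4821615, 4076)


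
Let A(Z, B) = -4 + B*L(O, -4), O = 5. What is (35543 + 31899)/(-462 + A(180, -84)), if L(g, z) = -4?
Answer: -33721/65 ≈ -518.78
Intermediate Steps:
A(Z, B) = -4 - 4*B (A(Z, B) = -4 + B*(-4) = -4 - 4*B)
(35543 + 31899)/(-462 + A(180, -84)) = (35543 + 31899)/(-462 + (-4 - 4*(-84))) = 67442/(-462 + (-4 + 336)) = 67442/(-462 + 332) = 67442/(-130) = 67442*(-1/130) = -33721/65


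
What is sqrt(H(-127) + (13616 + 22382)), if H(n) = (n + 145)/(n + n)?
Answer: sqrt(580610599)/127 ≈ 189.73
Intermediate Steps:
H(n) = (145 + n)/(2*n) (H(n) = (145 + n)/((2*n)) = (145 + n)*(1/(2*n)) = (145 + n)/(2*n))
sqrt(H(-127) + (13616 + 22382)) = sqrt((1/2)*(145 - 127)/(-127) + (13616 + 22382)) = sqrt((1/2)*(-1/127)*18 + 35998) = sqrt(-9/127 + 35998) = sqrt(4571737/127) = sqrt(580610599)/127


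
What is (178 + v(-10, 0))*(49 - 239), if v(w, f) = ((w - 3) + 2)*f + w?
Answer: -31920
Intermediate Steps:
v(w, f) = w + f*(-1 + w) (v(w, f) = ((-3 + w) + 2)*f + w = (-1 + w)*f + w = f*(-1 + w) + w = w + f*(-1 + w))
(178 + v(-10, 0))*(49 - 239) = (178 + (-10 - 1*0 + 0*(-10)))*(49 - 239) = (178 + (-10 + 0 + 0))*(-190) = (178 - 10)*(-190) = 168*(-190) = -31920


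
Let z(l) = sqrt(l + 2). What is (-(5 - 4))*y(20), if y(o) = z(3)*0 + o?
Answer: -20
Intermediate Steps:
z(l) = sqrt(2 + l)
y(o) = o (y(o) = sqrt(2 + 3)*0 + o = sqrt(5)*0 + o = 0 + o = o)
(-(5 - 4))*y(20) = -(5 - 4)*20 = -1*1*20 = -1*20 = -20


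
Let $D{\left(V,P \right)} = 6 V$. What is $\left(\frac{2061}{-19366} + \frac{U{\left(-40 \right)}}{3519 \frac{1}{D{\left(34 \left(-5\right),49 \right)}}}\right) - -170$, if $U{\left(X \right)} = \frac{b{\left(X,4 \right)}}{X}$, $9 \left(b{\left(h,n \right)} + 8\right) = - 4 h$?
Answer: $\frac{88871341}{522882} \approx 169.96$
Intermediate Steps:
$b{\left(h,n \right)} = -8 - \frac{4 h}{9}$ ($b{\left(h,n \right)} = -8 + \frac{\left(-4\right) h}{9} = -8 - \frac{4 h}{9}$)
$U{\left(X \right)} = \frac{-8 - \frac{4 X}{9}}{X}$
$\left(\frac{2061}{-19366} + \frac{U{\left(-40 \right)}}{3519 \frac{1}{D{\left(34 \left(-5\right),49 \right)}}}\right) - -170 = \left(\frac{2061}{-19366} + \frac{- \frac{4}{9} - \frac{8}{-40}}{3519 \frac{1}{6 \cdot 34 \left(-5\right)}}\right) - -170 = \left(2061 \left(- \frac{1}{19366}\right) + \frac{- \frac{4}{9} - - \frac{1}{5}}{3519 \frac{1}{6 \left(-170\right)}}\right) + 170 = \left(- \frac{2061}{19366} + \frac{- \frac{4}{9} + \frac{1}{5}}{3519 \frac{1}{-1020}}\right) + 170 = \left(- \frac{2061}{19366} - \frac{11}{45 \cdot 3519 \left(- \frac{1}{1020}\right)}\right) + 170 = \left(- \frac{2061}{19366} - \frac{11}{45 \left(- \frac{69}{20}\right)}\right) + 170 = \left(- \frac{2061}{19366} - - \frac{44}{621}\right) + 170 = \left(- \frac{2061}{19366} + \frac{44}{621}\right) + 170 = - \frac{18599}{522882} + 170 = \frac{88871341}{522882}$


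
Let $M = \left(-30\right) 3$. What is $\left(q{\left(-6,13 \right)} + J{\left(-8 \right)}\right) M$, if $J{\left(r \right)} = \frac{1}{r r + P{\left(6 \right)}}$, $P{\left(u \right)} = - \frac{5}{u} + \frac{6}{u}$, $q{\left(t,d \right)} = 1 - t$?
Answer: $- \frac{48618}{77} \approx -631.4$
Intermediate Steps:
$M = -90$
$P{\left(u \right)} = \frac{1}{u}$
$J{\left(r \right)} = \frac{1}{\frac{1}{6} + r^{2}}$ ($J{\left(r \right)} = \frac{1}{r r + \frac{1}{6}} = \frac{1}{r^{2} + \frac{1}{6}} = \frac{1}{\frac{1}{6} + r^{2}}$)
$\left(q{\left(-6,13 \right)} + J{\left(-8 \right)}\right) M = \left(\left(1 - -6\right) + \frac{6}{1 + 6 \left(-8\right)^{2}}\right) \left(-90\right) = \left(\left(1 + 6\right) + \frac{6}{1 + 6 \cdot 64}\right) \left(-90\right) = \left(7 + \frac{6}{1 + 384}\right) \left(-90\right) = \left(7 + \frac{6}{385}\right) \left(-90\right) = \frac{2701}{385} \left(-90\right) = - \frac{48618}{77}$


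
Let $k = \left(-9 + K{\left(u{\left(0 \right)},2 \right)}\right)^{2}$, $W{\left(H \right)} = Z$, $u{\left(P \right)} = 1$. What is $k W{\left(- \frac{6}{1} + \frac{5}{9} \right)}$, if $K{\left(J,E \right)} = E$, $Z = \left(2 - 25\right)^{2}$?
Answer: $25921$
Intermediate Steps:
$Z = 529$ ($Z = \left(2 - 25\right)^{2} = \left(-23\right)^{2} = 529$)
$W{\left(H \right)} = 529$
$k = 49$ ($k = \left(-9 + 2\right)^{2} = \left(-7\right)^{2} = 49$)
$k W{\left(- \frac{6}{1} + \frac{5}{9} \right)} = 49 \cdot 529 = 25921$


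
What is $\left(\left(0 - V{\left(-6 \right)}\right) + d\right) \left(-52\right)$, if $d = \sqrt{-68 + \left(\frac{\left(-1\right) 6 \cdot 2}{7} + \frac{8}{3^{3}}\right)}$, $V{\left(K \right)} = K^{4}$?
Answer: $67392 - \frac{416 i \sqrt{4305}}{63} \approx 67392.0 - 433.25 i$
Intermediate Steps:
$d = \frac{8 i \sqrt{4305}}{63}$ ($d = \sqrt{-68 + \left(\left(-6\right) 2 \cdot \frac{1}{7} + \frac{8}{27}\right)} = \sqrt{-68 + \left(\left(-12\right) \frac{1}{7} + 8 \cdot \frac{1}{27}\right)} = \sqrt{-68 + \left(- \frac{12}{7} + \frac{8}{27}\right)} = \sqrt{-68 - \frac{268}{189}} = \sqrt{- \frac{13120}{189}} = \frac{8 i \sqrt{4305}}{63} \approx 8.3317 i$)
$\left(\left(0 - V{\left(-6 \right)}\right) + d\right) \left(-52\right) = \left(\left(0 - \left(-6\right)^{4}\right) + \frac{8 i \sqrt{4305}}{63}\right) \left(-52\right) = \left(\left(0 - 1296\right) + \frac{8 i \sqrt{4305}}{63}\right) \left(-52\right) = \left(-1296 + \frac{8 i \sqrt{4305}}{63}\right) \left(-52\right) = 67392 - \frac{416 i \sqrt{4305}}{63}$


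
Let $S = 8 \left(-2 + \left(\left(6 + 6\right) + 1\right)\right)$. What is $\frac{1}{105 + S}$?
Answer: $\frac{1}{193} \approx 0.0051813$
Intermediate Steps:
$S = 88$ ($S = 8 \left(-2 + \left(12 + 1\right)\right) = 8 \left(-2 + 13\right) = 8 \cdot 11 = 88$)
$\frac{1}{105 + S} = \frac{1}{105 + 88} = \frac{1}{193}$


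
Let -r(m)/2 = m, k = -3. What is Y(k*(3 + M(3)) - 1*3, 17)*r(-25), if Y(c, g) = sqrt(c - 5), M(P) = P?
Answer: 50*I*sqrt(26) ≈ 254.95*I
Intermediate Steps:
r(m) = -2*m
Y(c, g) = sqrt(-5 + c)
Y(k*(3 + M(3)) - 1*3, 17)*r(-25) = sqrt(-5 + (-3*(3 + 3) - 1*3))*(-2*(-25)) = sqrt(-5 + (-3*6 - 3))*50 = sqrt(-5 + (-18 - 3))*50 = sqrt(-5 - 21)*50 = sqrt(-26)*50 = (I*sqrt(26))*50 = 50*I*sqrt(26)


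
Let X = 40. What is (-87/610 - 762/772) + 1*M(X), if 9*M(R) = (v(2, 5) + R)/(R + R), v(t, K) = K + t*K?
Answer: -8928197/8476560 ≈ -1.0533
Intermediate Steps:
v(t, K) = K + K*t
M(R) = (15 + R)/(18*R) (M(R) = ((5*(1 + 2) + R)/(R + R))/9 = ((5*3 + R)/((2*R)))/9 = ((15 + R)*(1/(2*R)))/9 = ((15 + R)/(2*R))/9 = (15 + R)/(18*R))
(-87/610 - 762/772) + 1*M(X) = (-87/610 - 762/772) + 1*((1/18)*(15 + 40)/40) = (-87*1/610 - 762*1/772) + 1*((1/18)*(1/40)*55) = (-87/610 - 381/386) + 1*(11/144) = -66498/58865 + 11/144 = -8928197/8476560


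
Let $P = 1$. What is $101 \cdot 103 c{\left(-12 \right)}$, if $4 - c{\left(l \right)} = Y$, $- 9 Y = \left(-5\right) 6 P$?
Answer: $\frac{20806}{3} \approx 6935.3$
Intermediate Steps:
$Y = \frac{10}{3}$ ($Y = - \frac{\left(-5\right) 6 \cdot 1}{9} = - \frac{\left(-30\right) 1}{9} = \left(- \frac{1}{9}\right) \left(-30\right) = \frac{10}{3} \approx 3.3333$)
$c{\left(l \right)} = \frac{2}{3}$ ($c{\left(l \right)} = 4 - \frac{10}{3} = \frac{2}{3}$)
$101 \cdot 103 c{\left(-12 \right)} = 101 \cdot 103 \cdot \frac{2}{3} = 10403 \cdot \frac{2}{3} = \frac{20806}{3}$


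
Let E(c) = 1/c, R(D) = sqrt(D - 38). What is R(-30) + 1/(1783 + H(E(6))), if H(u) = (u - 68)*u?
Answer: 36/63781 + 2*I*sqrt(17) ≈ 0.00056443 + 8.2462*I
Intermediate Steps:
R(D) = sqrt(-38 + D)
H(u) = u*(-68 + u) (H(u) = (-68 + u)*u = u*(-68 + u))
R(-30) + 1/(1783 + H(E(6))) = sqrt(-38 - 30) + 1/(1783 + (-68 + 1/6)/6) = sqrt(-68) + 1/(1783 + (-68 + 1/6)/6) = 2*I*sqrt(17) + 1/(1783 + (1/6)*(-407/6)) = 2*I*sqrt(17) + 1/(1783 - 407/36) = 2*I*sqrt(17) + 1/(63781/36) = 2*I*sqrt(17) + 36/63781 = 36/63781 + 2*I*sqrt(17)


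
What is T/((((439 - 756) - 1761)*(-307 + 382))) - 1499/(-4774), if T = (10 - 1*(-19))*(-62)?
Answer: 121101401/372013950 ≈ 0.32553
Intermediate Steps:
T = -1798 (T = (10 + 19)*(-62) = 29*(-62) = -1798)
T/((((439 - 756) - 1761)*(-307 + 382))) - 1499/(-4774) = -1798*1/((-307 + 382)*((439 - 756) - 1761)) - 1499/(-4774) = -1798*1/(75*(-317 - 1761)) - 1499*(-1/4774) = -1798/((-2078*75)) + 1499/4774 = -1798/(-155850) + 1499/4774 = -1798*(-1/155850) + 1499/4774 = 899/77925 + 1499/4774 = 121101401/372013950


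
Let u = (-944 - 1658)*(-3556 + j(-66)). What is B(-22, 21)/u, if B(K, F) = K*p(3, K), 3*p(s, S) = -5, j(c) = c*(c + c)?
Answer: -55/20123868 ≈ -2.7331e-6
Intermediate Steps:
j(c) = 2*c² (j(c) = c*(2*c) = 2*c²)
p(s, S) = -5/3 (p(s, S) = (⅓)*(-5) = -5/3)
B(K, F) = -5*K/3 (B(K, F) = K*(-5/3) = -5*K/3)
u = -13415912 (u = (-944 - 1658)*(-3556 + 2*(-66)²) = -2602*(-3556 + 2*4356) = -2602*(-3556 + 8712) = -2602*5156 = -13415912)
B(-22, 21)/u = -5/3*(-22)/(-13415912) = (110/3)*(-1/13415912) = -55/20123868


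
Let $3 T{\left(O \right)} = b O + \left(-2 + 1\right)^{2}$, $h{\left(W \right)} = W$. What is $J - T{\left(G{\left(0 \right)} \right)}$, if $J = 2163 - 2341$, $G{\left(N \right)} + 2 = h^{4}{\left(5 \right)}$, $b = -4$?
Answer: $\frac{1957}{3} \approx 652.33$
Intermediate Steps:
$G{\left(N \right)} = 623$ ($G{\left(N \right)} = -2 + 5^{4} = -2 + 625 = 623$)
$J = -178$ ($J = 2163 - 2341 = -178$)
$T{\left(O \right)} = \frac{1}{3} - \frac{4 O}{3}$ ($T{\left(O \right)} = \frac{- 4 O + \left(-2 + 1\right)^{2}}{3} = \frac{- 4 O + \left(-1\right)^{2}}{3} = \frac{- 4 O + 1}{3} = \frac{1 - 4 O}{3} = \frac{1}{3} - \frac{4 O}{3}$)
$J - T{\left(G{\left(0 \right)} \right)} = -178 - \left(\frac{1}{3} - \frac{2492}{3}\right) = -178 - - \frac{2491}{3} = -178 + \frac{2491}{3} = \frac{1957}{3}$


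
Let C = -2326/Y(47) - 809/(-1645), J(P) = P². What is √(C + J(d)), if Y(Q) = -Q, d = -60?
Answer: √9876940255/1645 ≈ 60.415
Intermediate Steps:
C = 82219/1645 (C = -2326/((-1*47)) - 809/(-1645) = -2326/(-47) - 809*(-1/1645) = -2326*(-1/47) + 809/1645 = 2326/47 + 809/1645 = 82219/1645 ≈ 49.981)
√(C + J(d)) = √(82219/1645 + (-60)²) = √(82219/1645 + 3600) = √(6004219/1645) = √9876940255/1645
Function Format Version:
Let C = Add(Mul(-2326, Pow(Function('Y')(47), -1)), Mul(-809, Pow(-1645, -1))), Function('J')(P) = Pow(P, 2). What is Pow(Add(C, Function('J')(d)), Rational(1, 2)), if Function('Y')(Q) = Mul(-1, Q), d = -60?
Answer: Mul(Rational(1, 1645), Pow(9876940255, Rational(1, 2))) ≈ 60.415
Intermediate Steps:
C = Rational(82219, 1645) (C = Add(Mul(-2326, Pow(Mul(-1, 47), -1)), Mul(-809, Pow(-1645, -1))) = Add(Mul(-2326, Pow(-47, -1)), Mul(-809, Rational(-1, 1645))) = Add(Mul(-2326, Rational(-1, 47)), Rational(809, 1645)) = Add(Rational(2326, 47), Rational(809, 1645)) = Rational(82219, 1645) ≈ 49.981)
Pow(Add(C, Function('J')(d)), Rational(1, 2)) = Pow(Add(Rational(82219, 1645), Pow(-60, 2)), Rational(1, 2)) = Pow(Add(Rational(82219, 1645), 3600), Rational(1, 2)) = Pow(Rational(6004219, 1645), Rational(1, 2)) = Mul(Rational(1, 1645), Pow(9876940255, Rational(1, 2)))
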